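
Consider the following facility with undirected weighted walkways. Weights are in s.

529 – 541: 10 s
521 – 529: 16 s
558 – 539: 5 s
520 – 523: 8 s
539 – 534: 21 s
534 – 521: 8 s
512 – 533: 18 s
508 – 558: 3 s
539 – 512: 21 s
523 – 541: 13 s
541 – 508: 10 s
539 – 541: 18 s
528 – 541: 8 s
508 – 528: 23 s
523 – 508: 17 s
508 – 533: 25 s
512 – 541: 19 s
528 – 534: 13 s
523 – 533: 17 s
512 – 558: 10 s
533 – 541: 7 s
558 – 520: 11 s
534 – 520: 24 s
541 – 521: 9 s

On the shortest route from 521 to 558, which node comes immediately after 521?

541

Enumerating some paths:
521–541–512–558: 9+19+10 = 38
521–534–539–558: 8+21+5 = 34
521–541–508–558: 9+10+3 = 22
521–541–539–558: 9+18+5 = 32
Cheapest is 521–541–508–558 at 22 s.
So from 521 the first move is to 541.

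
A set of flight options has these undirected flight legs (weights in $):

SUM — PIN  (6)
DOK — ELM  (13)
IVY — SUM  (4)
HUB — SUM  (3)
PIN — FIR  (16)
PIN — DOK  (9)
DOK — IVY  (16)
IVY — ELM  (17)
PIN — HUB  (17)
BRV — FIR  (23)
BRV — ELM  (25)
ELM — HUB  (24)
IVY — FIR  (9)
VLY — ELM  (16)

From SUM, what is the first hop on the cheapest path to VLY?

IVY

Enumerating some paths:
SUM - IVY - ELM - VLY: 4+17+16 = 37
SUM - IVY - DOK - ELM - VLY: 4+16+13+16 = 49
SUM - HUB - ELM - VLY: 3+24+16 = 43
SUM - PIN - DOK - ELM - VLY: 6+9+13+16 = 44
Cheapest is SUM - IVY - ELM - VLY at $37.
So from SUM the first move is to IVY.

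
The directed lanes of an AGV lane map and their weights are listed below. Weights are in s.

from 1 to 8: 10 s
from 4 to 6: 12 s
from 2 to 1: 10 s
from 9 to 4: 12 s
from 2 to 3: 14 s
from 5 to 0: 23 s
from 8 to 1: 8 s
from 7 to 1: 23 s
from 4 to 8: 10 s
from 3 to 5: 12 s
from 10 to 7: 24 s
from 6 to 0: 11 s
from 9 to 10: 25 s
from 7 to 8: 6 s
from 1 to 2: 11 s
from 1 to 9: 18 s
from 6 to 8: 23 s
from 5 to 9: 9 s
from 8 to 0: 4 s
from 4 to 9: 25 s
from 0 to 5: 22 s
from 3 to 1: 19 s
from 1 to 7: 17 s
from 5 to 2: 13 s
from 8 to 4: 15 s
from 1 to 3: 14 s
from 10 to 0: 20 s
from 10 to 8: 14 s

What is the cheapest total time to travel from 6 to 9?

42 s

Compare a few routes:
6 - 8 - 1 - 9: 23+8+18 = 49
6 - 0 - 5 - 9: 11+22+9 = 42
6 - 8 - 0 - 5 - 9: 23+4+22+9 = 58
Cheapest is 6 - 0 - 5 - 9 at 42 s.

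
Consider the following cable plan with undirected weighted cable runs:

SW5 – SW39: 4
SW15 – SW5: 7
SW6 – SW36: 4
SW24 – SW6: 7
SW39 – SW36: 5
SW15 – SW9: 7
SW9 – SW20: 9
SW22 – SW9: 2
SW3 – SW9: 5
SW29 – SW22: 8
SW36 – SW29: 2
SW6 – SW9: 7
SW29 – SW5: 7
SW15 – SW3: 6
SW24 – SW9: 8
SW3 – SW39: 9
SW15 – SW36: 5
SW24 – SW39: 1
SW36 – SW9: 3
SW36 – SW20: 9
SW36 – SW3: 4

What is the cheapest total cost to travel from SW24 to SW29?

Compare a few routes:
SW24–SW39–SW36–SW29: 1+5+2 = 8
SW24–SW39–SW5–SW29: 1+4+7 = 12
Cheapest is SW24–SW39–SW36–SW29 at 8.

8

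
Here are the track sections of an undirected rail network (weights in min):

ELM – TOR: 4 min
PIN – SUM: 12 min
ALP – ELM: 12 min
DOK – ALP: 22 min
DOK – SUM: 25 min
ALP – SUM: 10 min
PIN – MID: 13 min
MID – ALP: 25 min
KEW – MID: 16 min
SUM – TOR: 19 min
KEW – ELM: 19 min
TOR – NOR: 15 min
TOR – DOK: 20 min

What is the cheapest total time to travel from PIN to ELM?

34 min

Shortest distances from PIN:
PIN: 0
SUM: 12  (via PIN)
MID: 13  (via PIN)
ALP: 22  (via SUM)
KEW: 29  (via MID)
TOR: 31  (via SUM)
ELM: 34  (via ALP)
Shortest route: PIN–SUM–ALP–ELM = 34 min.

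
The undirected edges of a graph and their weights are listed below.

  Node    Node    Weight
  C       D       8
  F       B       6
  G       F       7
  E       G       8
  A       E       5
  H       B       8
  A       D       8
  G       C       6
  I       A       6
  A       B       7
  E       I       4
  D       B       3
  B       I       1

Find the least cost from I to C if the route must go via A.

Best I to A: I–A costing 6
Best A to C: A–D–C costing 16
Total via A: 6 + 16 = 22.

22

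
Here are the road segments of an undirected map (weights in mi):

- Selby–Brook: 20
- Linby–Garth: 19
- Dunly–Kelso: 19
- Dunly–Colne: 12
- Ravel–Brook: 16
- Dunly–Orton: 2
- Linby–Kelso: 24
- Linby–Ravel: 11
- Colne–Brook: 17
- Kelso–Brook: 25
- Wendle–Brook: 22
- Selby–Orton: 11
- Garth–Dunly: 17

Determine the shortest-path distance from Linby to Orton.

38 mi

Compare a few routes:
Linby - Garth - Dunly - Orton: 19+17+2 = 38
Linby - Ravel - Brook - Colne - Dunly - Orton: 11+16+17+12+2 = 58
Linby - Kelso - Dunly - Orton: 24+19+2 = 45
Linby - Ravel - Brook - Selby - Orton: 11+16+20+11 = 58
Cheapest is Linby - Garth - Dunly - Orton at 38 mi.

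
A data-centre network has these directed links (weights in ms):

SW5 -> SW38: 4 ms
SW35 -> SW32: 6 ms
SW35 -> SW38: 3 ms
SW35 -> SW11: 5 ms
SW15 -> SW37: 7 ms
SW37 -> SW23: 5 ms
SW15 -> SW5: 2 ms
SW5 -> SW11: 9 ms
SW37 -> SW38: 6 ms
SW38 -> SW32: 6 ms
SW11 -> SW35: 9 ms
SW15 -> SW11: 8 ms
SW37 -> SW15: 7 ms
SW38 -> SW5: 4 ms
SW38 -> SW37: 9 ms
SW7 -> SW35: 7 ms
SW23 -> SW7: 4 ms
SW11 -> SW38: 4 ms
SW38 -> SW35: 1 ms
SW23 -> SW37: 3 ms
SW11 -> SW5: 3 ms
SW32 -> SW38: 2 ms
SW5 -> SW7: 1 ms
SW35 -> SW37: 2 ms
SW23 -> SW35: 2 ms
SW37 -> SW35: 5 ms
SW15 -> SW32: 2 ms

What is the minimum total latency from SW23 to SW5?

9 ms

Shortest distances from SW23:
SW23: 0
SW35: 2  (via SW23)
SW37: 3  (via SW23)
SW7: 4  (via SW23)
SW38: 5  (via SW35)
SW11: 7  (via SW35)
SW32: 8  (via SW35)
SW5: 9  (via SW38)
Shortest route: SW23 → SW35 → SW38 → SW5 = 9 ms.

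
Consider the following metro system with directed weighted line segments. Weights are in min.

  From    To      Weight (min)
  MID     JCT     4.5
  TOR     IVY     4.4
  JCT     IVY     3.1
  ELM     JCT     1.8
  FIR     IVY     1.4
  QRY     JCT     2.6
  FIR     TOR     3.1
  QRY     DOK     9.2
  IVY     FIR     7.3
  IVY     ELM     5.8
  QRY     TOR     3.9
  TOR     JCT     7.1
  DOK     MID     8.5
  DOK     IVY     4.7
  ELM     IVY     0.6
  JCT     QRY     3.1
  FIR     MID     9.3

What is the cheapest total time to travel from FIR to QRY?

Settle nodes by increasing distance from FIR:
FIR: 0
IVY: 1.4  (via FIR)
TOR: 3.1  (via FIR)
ELM: 7.2  (via IVY)
JCT: 9  (via ELM)
MID: 9.3  (via FIR)
QRY: 12.1  (via JCT)
Shortest route: FIR–IVY–ELM–JCT–QRY = 12.1 min.

12.1 min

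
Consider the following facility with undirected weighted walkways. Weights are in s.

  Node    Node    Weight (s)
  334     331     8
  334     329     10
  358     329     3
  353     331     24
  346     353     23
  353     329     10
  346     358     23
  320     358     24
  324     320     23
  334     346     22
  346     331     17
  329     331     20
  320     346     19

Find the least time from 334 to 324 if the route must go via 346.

Best 334 to 346: 334–346 costing 22
Best 346 to 324: 346–320–324 costing 42
Total via 346: 22 + 42 = 64 s.

64 s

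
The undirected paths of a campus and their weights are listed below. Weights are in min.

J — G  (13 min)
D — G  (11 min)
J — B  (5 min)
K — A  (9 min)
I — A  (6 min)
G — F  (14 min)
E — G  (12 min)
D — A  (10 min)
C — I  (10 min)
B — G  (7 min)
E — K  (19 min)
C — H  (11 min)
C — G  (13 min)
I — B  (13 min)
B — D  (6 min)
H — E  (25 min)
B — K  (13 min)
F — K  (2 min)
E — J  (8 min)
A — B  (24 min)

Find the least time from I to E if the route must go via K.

Shortest I→K: I–A–K = 15
Shortest K→E: K–E = 19
Total via K: 15 + 19 = 34 min.

34 min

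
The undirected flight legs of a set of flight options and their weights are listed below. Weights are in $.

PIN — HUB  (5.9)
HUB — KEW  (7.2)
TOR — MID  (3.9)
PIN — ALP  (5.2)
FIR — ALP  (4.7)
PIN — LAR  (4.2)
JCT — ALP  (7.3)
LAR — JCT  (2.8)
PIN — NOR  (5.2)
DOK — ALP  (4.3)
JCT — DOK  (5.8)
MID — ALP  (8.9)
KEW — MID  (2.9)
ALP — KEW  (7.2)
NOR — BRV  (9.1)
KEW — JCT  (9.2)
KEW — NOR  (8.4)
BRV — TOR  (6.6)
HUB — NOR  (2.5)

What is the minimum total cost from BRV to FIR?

Running Dijkstra from BRV:
BRV: 0
TOR: 6.6  (via BRV)
NOR: 9.1  (via BRV)
MID: 10.5  (via TOR)
HUB: 11.6  (via NOR)
KEW: 13.4  (via MID)
PIN: 14.3  (via NOR)
LAR: 18.5  (via PIN)
ALP: 19.4  (via MID)
JCT: 21.3  (via LAR)
DOK: 23.7  (via ALP)
FIR: 24.1  (via ALP)
Shortest route: BRV–TOR–MID–ALP–FIR = $24.1.

$24.1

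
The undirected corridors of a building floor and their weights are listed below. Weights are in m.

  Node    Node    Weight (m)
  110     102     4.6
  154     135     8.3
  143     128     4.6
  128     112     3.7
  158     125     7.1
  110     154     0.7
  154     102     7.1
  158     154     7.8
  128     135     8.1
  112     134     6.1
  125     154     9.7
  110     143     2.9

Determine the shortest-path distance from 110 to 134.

Running Dijkstra from 110:
110: 0
154: 0.7  (via 110)
143: 2.9  (via 110)
102: 4.6  (via 110)
128: 7.5  (via 143)
158: 8.5  (via 154)
135: 9  (via 154)
125: 10.4  (via 154)
112: 11.2  (via 128)
134: 17.3  (via 112)
Shortest route: 110–143–128–112–134 = 17.3 m.

17.3 m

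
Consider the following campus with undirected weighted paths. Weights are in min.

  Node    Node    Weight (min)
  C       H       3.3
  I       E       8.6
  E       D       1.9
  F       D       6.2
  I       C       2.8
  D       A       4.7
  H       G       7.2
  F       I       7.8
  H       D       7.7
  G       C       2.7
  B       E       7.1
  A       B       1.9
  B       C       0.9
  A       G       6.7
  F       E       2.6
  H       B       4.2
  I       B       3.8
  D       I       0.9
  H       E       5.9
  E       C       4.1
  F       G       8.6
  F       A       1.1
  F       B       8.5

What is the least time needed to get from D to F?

Enumerating some paths:
D → E → F: 1.9+2.6 = 4.5
D → A → F: 4.7+1.1 = 5.8
D → F: 6.2 = 6.2
D → I → C → B → A → F: 0.9+2.8+0.9+1.9+1.1 = 7.6
Cheapest is D → E → F at 4.5 min.

4.5 min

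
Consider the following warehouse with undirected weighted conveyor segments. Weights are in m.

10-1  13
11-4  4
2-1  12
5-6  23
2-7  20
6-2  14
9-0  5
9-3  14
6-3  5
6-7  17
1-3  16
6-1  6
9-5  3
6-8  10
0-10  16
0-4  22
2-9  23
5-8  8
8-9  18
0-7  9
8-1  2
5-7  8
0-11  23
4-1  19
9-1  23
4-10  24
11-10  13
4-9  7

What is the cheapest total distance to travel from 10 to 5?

23 m

Enumerating some paths:
10–0–9–5: 16+5+3 = 24
10–1–8–5: 13+2+8 = 23
The minimum is 23 m via 10–1–8–5.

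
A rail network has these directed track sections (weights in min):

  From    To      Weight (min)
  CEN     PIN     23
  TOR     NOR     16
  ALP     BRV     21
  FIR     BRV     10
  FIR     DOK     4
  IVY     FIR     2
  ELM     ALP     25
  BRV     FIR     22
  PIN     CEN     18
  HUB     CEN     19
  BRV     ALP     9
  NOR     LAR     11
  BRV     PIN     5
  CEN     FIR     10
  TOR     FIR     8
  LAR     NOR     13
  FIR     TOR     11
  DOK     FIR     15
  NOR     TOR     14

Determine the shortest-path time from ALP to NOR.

70 min

Shortest distances from ALP:
ALP: 0
BRV: 21  (via ALP)
PIN: 26  (via BRV)
FIR: 43  (via BRV)
CEN: 44  (via PIN)
DOK: 47  (via FIR)
TOR: 54  (via FIR)
NOR: 70  (via TOR)
Shortest route: ALP–BRV–FIR–TOR–NOR = 70 min.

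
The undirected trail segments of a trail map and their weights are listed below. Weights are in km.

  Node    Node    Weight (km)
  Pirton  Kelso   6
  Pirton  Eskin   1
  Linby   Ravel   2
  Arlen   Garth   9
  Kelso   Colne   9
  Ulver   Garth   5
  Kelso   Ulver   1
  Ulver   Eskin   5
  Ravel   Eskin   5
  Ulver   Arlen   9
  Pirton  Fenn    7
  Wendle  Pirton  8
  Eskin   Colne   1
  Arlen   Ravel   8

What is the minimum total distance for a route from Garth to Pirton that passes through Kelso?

Shortest Garth→Kelso: Garth–Ulver–Kelso = 6
Best Kelso to Pirton: Kelso–Pirton costing 6
Total via Kelso: 6 + 6 = 12 km.

12 km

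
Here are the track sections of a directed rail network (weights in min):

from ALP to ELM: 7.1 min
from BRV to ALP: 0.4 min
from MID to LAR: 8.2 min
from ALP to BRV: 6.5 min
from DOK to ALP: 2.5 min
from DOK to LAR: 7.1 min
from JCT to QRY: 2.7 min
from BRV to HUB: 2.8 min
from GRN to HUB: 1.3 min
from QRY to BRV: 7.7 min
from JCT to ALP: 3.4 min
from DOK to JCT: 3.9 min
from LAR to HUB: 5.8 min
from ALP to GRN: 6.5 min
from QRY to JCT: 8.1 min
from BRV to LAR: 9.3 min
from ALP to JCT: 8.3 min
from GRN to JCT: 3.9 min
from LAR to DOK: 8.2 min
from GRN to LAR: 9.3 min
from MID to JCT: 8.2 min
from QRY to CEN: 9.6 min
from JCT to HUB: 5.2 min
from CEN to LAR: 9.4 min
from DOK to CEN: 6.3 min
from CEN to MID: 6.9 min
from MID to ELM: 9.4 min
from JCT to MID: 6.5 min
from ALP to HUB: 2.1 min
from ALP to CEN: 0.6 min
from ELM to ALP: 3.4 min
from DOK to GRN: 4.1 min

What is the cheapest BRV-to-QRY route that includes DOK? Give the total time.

Best BRV to DOK: BRV → LAR → DOK costing 17.5
Shortest DOK→QRY: DOK → JCT → QRY = 6.6
Total via DOK: 17.5 + 6.6 = 24.1 min.

24.1 min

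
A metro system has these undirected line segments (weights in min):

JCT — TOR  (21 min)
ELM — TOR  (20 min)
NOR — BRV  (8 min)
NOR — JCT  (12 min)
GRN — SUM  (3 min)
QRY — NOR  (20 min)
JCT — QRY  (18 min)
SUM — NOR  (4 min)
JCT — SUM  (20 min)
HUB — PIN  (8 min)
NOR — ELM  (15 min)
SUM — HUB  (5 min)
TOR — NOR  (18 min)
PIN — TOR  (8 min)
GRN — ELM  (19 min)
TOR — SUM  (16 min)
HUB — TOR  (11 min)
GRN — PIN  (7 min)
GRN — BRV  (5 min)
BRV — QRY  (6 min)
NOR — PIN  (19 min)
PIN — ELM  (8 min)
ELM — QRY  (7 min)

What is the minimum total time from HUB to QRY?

19 min

Candidate routes:
HUB - SUM - GRN - BRV - QRY: 5+3+5+6 = 19
HUB - PIN - ELM - QRY: 8+8+7 = 23
HUB - SUM - NOR - BRV - QRY: 5+4+8+6 = 23
Cheapest is HUB - SUM - GRN - BRV - QRY at 19 min.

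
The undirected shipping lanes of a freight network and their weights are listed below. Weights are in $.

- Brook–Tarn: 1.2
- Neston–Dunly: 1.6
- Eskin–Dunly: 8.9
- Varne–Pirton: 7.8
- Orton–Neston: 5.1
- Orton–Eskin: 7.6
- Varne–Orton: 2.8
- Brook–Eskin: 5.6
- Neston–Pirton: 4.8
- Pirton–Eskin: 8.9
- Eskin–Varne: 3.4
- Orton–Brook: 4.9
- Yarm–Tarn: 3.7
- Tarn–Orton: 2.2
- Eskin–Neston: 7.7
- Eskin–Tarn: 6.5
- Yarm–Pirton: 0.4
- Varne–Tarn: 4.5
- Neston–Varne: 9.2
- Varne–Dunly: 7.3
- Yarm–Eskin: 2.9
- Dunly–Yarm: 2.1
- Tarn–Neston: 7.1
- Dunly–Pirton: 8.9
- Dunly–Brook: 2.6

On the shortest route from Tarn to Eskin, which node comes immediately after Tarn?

Eskin

Compare a few routes:
Tarn–Brook–Eskin: 1.2+5.6 = 6.8
Tarn–Yarm–Eskin: 3.7+2.9 = 6.6
Tarn–Eskin: 6.5 = 6.5
The minimum is $6.5 via Tarn–Eskin.
So from Tarn the first move is to Eskin.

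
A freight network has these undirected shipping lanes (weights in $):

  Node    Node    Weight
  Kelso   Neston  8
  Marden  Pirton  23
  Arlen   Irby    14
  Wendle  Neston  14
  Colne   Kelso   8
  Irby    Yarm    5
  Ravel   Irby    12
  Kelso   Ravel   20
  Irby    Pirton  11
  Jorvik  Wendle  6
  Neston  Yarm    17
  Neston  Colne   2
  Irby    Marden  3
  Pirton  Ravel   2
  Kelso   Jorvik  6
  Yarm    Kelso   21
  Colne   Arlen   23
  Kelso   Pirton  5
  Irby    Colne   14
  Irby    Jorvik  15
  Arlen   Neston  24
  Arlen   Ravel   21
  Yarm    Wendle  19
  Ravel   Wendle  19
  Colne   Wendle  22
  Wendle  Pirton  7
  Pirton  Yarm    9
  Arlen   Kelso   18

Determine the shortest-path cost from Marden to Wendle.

$21

Running Dijkstra from Marden:
Marden: 0
Irby: 3  (via Marden)
Yarm: 8  (via Irby)
Pirton: 14  (via Irby)
Ravel: 15  (via Irby)
Colne: 17  (via Irby)
Arlen: 17  (via Irby)
Jorvik: 18  (via Irby)
Neston: 19  (via Colne)
Kelso: 19  (via Pirton)
Wendle: 21  (via Pirton)
Shortest route: Marden–Irby–Pirton–Wendle = $21.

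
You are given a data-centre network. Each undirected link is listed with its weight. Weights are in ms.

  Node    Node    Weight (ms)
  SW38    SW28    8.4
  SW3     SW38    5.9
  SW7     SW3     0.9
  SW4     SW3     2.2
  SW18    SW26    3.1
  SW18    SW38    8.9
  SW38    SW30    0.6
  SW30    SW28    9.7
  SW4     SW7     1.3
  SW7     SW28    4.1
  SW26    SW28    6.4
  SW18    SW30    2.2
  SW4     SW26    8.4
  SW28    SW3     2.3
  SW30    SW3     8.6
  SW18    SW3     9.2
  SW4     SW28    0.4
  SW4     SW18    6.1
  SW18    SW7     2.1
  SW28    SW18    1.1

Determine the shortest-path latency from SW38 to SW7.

4.9 ms

Compare a few routes:
SW38–SW30–SW18–SW7: 0.6+2.2+2.1 = 4.9
SW38–SW30–SW18–SW28–SW3–SW7: 0.6+2.2+1.1+2.3+0.9 = 7.1
SW38–SW30–SW18–SW28–SW4–SW7: 0.6+2.2+1.1+0.4+1.3 = 5.6
SW38–SW3–SW7: 5.9+0.9 = 6.8
The minimum is 4.9 ms via SW38–SW30–SW18–SW7.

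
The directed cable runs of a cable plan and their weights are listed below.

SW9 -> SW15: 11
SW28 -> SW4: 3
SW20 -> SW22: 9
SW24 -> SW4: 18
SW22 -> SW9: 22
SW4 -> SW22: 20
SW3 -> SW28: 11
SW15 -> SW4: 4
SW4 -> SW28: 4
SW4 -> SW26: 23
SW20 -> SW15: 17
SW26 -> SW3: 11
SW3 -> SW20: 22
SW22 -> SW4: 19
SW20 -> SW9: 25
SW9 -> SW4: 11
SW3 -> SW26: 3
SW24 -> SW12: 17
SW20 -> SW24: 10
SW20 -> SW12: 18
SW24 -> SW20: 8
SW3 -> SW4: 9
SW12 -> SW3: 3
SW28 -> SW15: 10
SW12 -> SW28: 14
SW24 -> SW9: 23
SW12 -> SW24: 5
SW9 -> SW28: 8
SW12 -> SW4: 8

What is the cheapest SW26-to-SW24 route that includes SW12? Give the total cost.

Shortest SW26→SW12: SW26 → SW3 → SW20 → SW12 = 51
Best SW12 to SW24: SW12 → SW24 costing 5
Total via SW12: 51 + 5 = 56.

56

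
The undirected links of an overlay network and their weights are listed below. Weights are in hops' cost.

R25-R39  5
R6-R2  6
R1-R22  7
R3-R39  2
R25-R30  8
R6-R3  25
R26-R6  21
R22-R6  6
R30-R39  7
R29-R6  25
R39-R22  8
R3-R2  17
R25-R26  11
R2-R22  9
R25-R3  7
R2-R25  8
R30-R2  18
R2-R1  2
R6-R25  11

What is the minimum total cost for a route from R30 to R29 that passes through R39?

46 hops' cost

Best R30 to R39: R30–R39 costing 7
Best R39 to R29: R39–R22–R6–R29 costing 39
Total via R39: 7 + 39 = 46 hops' cost.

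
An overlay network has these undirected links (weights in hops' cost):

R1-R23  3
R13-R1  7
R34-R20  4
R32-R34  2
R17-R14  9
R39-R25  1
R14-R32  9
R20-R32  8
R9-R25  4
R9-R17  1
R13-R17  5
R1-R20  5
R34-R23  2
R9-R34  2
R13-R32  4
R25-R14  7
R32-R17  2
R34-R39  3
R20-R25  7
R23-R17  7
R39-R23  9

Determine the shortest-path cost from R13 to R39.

Running Dijkstra from R13:
R13: 0
R32: 4  (via R13)
R17: 5  (via R13)
R34: 6  (via R32)
R9: 6  (via R17)
R1: 7  (via R13)
R23: 8  (via R34)
R39: 9  (via R34)
Shortest route: R13–R32–R34–R39 = 9 hops' cost.

9 hops' cost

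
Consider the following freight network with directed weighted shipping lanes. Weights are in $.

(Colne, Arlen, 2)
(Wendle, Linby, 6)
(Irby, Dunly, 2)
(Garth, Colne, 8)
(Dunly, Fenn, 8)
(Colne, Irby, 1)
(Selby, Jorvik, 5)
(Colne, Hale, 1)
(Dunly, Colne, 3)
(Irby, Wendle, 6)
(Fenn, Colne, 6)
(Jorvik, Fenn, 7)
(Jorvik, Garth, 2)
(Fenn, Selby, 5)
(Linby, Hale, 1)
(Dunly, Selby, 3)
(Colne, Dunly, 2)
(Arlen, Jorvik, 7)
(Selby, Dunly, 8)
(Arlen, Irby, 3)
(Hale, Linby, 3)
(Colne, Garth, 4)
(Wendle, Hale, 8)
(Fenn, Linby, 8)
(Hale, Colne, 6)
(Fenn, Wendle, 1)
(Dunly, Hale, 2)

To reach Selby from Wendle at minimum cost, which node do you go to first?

Linby

Enumerating some paths:
Wendle - Hale - Colne - Dunly - Selby: 8+6+2+3 = 19
Wendle - Linby - Hale - Colne - Dunly - Selby: 6+1+6+2+3 = 18
Wendle - Linby - Hale - Colne - Irby - Dunly - Selby: 6+1+6+1+2+3 = 19
The minimum is $18 via Wendle - Linby - Hale - Colne - Dunly - Selby.
So from Wendle the first move is to Linby.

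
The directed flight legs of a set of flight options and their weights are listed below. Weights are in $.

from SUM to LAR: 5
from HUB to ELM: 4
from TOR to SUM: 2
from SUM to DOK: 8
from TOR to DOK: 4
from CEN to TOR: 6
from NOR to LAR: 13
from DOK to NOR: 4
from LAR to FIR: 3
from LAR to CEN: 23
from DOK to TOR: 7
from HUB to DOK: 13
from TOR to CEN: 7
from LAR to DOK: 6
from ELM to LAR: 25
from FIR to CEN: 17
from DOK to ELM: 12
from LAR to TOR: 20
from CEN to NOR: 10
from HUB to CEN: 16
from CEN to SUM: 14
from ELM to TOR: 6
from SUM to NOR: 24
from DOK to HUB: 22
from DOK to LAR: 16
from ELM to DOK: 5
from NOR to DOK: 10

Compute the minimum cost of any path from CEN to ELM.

$22

Running Dijkstra from CEN:
CEN: 0
TOR: 6  (via CEN)
SUM: 8  (via TOR)
NOR: 10  (via CEN)
DOK: 10  (via TOR)
LAR: 13  (via SUM)
FIR: 16  (via LAR)
ELM: 22  (via DOK)
Shortest route: CEN–TOR–DOK–ELM = $22.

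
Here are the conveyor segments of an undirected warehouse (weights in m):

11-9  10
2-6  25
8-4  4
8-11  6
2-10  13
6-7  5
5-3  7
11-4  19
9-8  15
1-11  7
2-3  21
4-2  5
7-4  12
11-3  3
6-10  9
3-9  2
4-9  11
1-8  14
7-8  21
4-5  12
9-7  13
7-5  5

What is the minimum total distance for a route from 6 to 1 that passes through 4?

34 m

Best 6 to 4: 6–7–4 costing 17
Best 4 to 1: 4–8–11–1 costing 17
Total via 4: 17 + 17 = 34 m.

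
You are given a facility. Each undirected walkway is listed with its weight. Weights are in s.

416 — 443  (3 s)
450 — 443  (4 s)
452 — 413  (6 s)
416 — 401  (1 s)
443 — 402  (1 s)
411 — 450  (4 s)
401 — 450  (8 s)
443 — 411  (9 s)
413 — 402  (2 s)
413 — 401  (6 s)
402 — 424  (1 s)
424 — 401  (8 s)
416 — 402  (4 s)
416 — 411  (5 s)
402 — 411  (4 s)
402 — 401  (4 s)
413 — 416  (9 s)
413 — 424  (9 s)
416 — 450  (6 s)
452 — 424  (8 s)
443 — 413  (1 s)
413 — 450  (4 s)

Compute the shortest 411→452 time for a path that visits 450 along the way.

Best 411 to 450: 411 → 450 costing 4
Shortest 450→452: 450 → 413 → 452 = 10
Total via 450: 4 + 10 = 14 s.

14 s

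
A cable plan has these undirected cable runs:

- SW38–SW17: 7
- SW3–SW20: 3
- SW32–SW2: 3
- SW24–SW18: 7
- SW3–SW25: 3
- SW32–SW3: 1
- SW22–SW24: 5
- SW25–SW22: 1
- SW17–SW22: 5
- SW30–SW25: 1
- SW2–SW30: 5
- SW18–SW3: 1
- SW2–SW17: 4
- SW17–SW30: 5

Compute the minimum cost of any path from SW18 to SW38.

16

Compare a few routes:
SW18–SW3–SW32–SW2–SW17–SW38: 1+1+3+4+7 = 16
SW18–SW3–SW25–SW30–SW17–SW38: 1+3+1+5+7 = 17
SW18–SW3–SW25–SW22–SW17–SW38: 1+3+1+5+7 = 17
Cheapest is SW18–SW3–SW32–SW2–SW17–SW38 at 16.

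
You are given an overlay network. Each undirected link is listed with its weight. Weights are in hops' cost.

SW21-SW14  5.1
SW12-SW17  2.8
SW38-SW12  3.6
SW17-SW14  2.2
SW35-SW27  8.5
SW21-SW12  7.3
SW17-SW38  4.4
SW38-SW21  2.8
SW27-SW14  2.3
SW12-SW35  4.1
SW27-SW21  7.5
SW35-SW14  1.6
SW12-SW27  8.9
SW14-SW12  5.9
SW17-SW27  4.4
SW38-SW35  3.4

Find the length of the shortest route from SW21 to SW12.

Candidate routes:
SW21 - SW38 - SW12: 2.8+3.6 = 6.4
SW21 - SW38 - SW17 - SW12: 2.8+4.4+2.8 = 10
SW21 - SW12: 7.3 = 7.3
The minimum is 6.4 hops' cost via SW21 - SW38 - SW12.

6.4 hops' cost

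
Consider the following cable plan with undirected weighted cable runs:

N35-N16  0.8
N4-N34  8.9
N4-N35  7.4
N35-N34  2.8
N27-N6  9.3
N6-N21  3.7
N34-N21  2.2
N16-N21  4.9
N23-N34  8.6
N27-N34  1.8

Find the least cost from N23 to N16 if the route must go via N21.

Best N23 to N21: N23 → N34 → N21 costing 10.8
Best N21 to N16: N21 → N16 costing 4.9
Total via N21: 10.8 + 4.9 = 15.7.

15.7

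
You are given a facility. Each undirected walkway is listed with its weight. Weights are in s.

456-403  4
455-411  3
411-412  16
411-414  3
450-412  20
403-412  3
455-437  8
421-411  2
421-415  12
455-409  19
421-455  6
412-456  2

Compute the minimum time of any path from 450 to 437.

Enumerating some paths:
450 - 412 - 411 - 421 - 455 - 437: 20+16+2+6+8 = 52
450 - 412 - 411 - 455 - 437: 20+16+3+8 = 47
Cheapest is 450 - 412 - 411 - 455 - 437 at 47 s.

47 s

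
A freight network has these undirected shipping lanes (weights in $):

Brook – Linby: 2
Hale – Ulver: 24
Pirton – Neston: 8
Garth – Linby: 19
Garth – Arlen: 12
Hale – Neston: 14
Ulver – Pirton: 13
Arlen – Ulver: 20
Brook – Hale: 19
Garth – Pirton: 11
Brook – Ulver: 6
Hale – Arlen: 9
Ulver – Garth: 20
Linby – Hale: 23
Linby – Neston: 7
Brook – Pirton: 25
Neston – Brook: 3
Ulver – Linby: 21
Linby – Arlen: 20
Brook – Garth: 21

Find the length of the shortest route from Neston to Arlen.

$23

Candidate routes:
Neston–Brook–Linby–Arlen: 3+2+20 = 25
Neston–Linby–Arlen: 7+20 = 27
Neston–Brook–Ulver–Arlen: 3+6+20 = 29
Neston–Hale–Arlen: 14+9 = 23
The minimum is $23 via Neston–Hale–Arlen.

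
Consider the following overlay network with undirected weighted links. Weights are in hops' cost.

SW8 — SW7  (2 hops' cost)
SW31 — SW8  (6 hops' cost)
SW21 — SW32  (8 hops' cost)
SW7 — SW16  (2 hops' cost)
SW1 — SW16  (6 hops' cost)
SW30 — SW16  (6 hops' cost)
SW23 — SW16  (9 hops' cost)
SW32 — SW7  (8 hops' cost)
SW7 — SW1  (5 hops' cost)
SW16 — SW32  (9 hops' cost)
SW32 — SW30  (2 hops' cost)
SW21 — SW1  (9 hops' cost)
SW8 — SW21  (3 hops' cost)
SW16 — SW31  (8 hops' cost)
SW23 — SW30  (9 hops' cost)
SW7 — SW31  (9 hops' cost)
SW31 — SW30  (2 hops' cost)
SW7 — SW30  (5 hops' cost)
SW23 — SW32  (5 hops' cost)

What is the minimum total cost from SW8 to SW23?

Running Dijkstra from SW8:
SW8: 0
SW7: 2  (via SW8)
SW21: 3  (via SW8)
SW16: 4  (via SW7)
SW31: 6  (via SW8)
SW1: 7  (via SW7)
SW30: 7  (via SW7)
SW32: 9  (via SW30)
SW23: 13  (via SW16)
Shortest route: SW8–SW7–SW16–SW23 = 13 hops' cost.

13 hops' cost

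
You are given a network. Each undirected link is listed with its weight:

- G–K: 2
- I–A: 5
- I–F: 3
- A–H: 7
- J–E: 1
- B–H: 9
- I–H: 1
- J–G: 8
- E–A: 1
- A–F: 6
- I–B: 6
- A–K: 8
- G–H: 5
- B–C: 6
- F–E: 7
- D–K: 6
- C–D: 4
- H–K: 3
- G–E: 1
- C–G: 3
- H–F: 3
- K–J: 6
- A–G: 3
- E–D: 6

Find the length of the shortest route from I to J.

Enumerating some paths:
I - A - E - J: 5+1+1 = 7
I - H - K - G - E - J: 1+3+2+1+1 = 8
I - H - G - E - J: 1+5+1+1 = 8
The minimum is 7 via I - A - E - J.

7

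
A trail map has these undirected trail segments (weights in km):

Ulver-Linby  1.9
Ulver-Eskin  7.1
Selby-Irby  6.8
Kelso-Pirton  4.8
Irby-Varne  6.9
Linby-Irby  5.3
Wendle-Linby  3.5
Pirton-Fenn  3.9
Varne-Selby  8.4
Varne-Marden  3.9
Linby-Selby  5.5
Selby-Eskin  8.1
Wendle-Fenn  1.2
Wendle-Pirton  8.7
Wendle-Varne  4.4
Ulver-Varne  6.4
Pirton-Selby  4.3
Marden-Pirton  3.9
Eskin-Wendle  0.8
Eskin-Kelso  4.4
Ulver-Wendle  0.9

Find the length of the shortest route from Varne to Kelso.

9.6 km

Settle nodes by increasing distance from Varne:
Varne: 0
Marden: 3.9  (via Varne)
Wendle: 4.4  (via Varne)
Eskin: 5.2  (via Wendle)
Ulver: 5.3  (via Wendle)
Fenn: 5.6  (via Wendle)
Irby: 6.9  (via Varne)
Linby: 7.2  (via Ulver)
Pirton: 7.8  (via Marden)
Selby: 8.4  (via Varne)
Kelso: 9.6  (via Eskin)
Shortest route: Varne → Wendle → Eskin → Kelso = 9.6 km.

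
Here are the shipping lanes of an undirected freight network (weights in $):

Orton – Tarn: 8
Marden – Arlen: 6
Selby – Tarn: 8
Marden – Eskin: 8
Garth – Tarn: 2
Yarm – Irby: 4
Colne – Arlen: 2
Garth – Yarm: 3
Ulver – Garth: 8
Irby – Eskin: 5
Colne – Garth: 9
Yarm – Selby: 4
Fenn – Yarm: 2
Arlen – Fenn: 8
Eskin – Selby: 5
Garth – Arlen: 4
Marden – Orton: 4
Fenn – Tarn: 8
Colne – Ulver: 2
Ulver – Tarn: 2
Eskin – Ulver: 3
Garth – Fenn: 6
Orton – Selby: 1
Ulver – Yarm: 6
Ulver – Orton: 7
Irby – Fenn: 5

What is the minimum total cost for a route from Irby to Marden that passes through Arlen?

$17

Shortest Irby→Arlen: Irby–Yarm–Garth–Arlen = 11
Best Arlen to Marden: Arlen–Marden costing 6
Total via Arlen: 11 + 6 = $17.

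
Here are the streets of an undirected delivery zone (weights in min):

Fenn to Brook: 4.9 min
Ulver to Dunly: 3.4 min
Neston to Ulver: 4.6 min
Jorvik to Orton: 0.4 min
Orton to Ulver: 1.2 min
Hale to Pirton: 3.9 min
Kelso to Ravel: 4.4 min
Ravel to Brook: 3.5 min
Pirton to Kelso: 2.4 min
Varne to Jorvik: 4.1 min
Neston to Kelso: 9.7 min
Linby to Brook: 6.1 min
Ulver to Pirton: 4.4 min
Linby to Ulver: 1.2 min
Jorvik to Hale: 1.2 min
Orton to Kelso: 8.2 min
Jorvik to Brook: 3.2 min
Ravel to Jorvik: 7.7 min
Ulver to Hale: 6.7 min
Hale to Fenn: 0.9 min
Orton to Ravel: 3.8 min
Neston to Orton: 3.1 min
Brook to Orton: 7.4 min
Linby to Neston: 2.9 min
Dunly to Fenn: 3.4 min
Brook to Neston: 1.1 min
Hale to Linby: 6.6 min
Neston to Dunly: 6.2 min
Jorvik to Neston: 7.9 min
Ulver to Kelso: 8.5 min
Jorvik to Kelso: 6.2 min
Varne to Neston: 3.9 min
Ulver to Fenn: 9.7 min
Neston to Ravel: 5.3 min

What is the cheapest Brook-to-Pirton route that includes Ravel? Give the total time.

10.3 min

Shortest Brook→Ravel: Brook–Ravel = 3.5
Shortest Ravel→Pirton: Ravel–Kelso–Pirton = 6.8
Total via Ravel: 3.5 + 6.8 = 10.3 min.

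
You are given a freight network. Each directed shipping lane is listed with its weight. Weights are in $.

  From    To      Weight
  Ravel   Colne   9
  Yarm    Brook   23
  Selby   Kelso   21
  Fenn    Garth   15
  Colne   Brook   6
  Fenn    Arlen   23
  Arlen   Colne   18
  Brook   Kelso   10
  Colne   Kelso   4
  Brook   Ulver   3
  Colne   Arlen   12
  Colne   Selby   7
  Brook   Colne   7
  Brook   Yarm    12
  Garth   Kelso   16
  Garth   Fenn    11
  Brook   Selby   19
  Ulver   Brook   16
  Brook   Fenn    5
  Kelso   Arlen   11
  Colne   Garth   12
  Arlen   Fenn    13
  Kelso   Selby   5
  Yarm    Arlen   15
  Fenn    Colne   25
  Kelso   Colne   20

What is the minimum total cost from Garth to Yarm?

$54

Compare a few routes:
Garth - Kelso - Arlen - Colne - Brook - Yarm: 16+11+18+6+12 = 63
Garth - Fenn - Colne - Brook - Yarm: 11+25+6+12 = 54
The minimum is $54 via Garth - Fenn - Colne - Brook - Yarm.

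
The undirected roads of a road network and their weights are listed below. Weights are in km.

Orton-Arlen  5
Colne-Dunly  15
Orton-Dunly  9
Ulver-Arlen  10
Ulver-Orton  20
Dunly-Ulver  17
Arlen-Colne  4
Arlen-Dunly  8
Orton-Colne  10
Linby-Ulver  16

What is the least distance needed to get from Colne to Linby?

30 km

Candidate routes:
Colne → Orton → Arlen → Ulver → Linby: 10+5+10+16 = 41
Colne → Arlen → Ulver → Linby: 4+10+16 = 30
The minimum is 30 km via Colne → Arlen → Ulver → Linby.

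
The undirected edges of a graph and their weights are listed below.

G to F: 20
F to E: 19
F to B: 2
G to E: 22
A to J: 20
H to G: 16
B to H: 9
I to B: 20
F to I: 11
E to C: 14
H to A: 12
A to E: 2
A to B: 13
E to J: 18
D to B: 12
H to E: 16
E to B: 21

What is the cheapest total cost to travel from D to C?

41

Compare a few routes:
D - B - F - E - C: 12+2+19+14 = 47
D - B - H - A - E - C: 12+9+12+2+14 = 49
D - B - A - E - C: 12+13+2+14 = 41
D - B - E - C: 12+21+14 = 47
Cheapest is D - B - A - E - C at 41.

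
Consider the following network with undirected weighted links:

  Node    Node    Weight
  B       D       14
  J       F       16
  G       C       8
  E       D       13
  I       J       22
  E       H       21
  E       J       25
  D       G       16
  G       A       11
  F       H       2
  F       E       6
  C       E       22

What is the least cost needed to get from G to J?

51

Shortest distances from G:
G: 0
C: 8  (via G)
A: 11  (via G)
D: 16  (via G)
E: 29  (via D)
B: 30  (via D)
F: 35  (via E)
H: 37  (via F)
J: 51  (via F)
Shortest route: G–D–E–F–J = 51.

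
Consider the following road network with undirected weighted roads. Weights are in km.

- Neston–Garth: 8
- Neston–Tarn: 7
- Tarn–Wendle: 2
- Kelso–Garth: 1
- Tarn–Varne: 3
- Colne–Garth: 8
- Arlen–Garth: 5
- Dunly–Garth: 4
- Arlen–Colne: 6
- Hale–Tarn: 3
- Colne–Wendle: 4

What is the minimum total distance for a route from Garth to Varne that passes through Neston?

18 km

Best Garth to Neston: Garth → Neston costing 8
Shortest Neston→Varne: Neston → Tarn → Varne = 10
Total via Neston: 8 + 10 = 18 km.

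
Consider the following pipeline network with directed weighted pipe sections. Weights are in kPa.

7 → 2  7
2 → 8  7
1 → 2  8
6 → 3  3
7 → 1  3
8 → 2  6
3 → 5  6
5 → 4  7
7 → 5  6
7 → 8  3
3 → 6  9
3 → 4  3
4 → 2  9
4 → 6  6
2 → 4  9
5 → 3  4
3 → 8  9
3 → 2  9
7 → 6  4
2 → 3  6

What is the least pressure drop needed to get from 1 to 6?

Settle nodes by increasing distance from 1:
1: 0
2: 8  (via 1)
3: 14  (via 2)
8: 15  (via 2)
4: 17  (via 2)
5: 20  (via 3)
6: 23  (via 3)
Shortest route: 1–2–3–6 = 23 kPa.

23 kPa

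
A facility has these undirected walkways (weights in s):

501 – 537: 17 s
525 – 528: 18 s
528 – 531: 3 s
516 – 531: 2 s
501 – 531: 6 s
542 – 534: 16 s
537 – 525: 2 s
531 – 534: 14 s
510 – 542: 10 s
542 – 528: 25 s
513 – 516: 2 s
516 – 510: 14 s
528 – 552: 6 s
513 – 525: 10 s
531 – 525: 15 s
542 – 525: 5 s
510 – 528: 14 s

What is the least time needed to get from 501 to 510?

Shortest distances from 501:
501: 0
531: 6  (via 501)
516: 8  (via 531)
528: 9  (via 531)
513: 10  (via 516)
552: 15  (via 528)
537: 17  (via 501)
525: 19  (via 537)
534: 20  (via 531)
510: 22  (via 516)
Shortest route: 501–531–516–510 = 22 s.

22 s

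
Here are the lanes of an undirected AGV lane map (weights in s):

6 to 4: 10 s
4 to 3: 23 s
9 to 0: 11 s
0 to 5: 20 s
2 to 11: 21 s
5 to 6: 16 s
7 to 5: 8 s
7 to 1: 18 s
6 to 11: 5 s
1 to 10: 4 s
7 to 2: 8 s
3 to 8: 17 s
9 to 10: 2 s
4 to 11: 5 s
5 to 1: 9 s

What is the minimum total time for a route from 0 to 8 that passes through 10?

92 s

Shortest 0→10: 0–9–10 = 13
Best 10 to 8: 10–1–5–6–4–3–8 costing 79
Total via 10: 13 + 79 = 92 s.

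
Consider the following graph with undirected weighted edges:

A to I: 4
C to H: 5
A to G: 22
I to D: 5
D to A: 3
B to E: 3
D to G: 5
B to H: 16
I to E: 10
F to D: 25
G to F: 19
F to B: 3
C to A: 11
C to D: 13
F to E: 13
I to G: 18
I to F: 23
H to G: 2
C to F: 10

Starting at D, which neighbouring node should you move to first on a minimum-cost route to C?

Candidate routes:
D–C: 13 = 13
D–G–H–C: 5+2+5 = 12
D–A–C: 3+11 = 14
The minimum is 12 via D–G–H–C.
So from D the first move is to G.

G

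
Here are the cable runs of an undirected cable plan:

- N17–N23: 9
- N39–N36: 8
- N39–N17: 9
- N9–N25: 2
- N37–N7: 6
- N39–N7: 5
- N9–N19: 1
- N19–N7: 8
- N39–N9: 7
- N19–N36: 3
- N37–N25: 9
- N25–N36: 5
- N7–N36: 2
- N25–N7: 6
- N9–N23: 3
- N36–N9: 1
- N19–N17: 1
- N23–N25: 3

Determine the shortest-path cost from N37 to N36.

8

Settle nodes by increasing distance from N37:
N37: 0
N7: 6  (via N37)
N36: 8  (via N7)
Shortest route: N37–N7–N36 = 8.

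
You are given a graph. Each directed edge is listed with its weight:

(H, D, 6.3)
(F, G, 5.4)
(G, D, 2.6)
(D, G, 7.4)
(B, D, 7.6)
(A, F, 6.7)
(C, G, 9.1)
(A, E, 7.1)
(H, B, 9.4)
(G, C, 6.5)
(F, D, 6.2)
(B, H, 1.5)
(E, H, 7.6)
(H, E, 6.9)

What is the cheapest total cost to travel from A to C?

Enumerating some paths:
A–E–H–D–G–C: 7.1+7.6+6.3+7.4+6.5 = 34.9
A–F–G–C: 6.7+5.4+6.5 = 18.6
A–F–D–G–C: 6.7+6.2+7.4+6.5 = 26.8
Cheapest is A–F–G–C at 18.6.

18.6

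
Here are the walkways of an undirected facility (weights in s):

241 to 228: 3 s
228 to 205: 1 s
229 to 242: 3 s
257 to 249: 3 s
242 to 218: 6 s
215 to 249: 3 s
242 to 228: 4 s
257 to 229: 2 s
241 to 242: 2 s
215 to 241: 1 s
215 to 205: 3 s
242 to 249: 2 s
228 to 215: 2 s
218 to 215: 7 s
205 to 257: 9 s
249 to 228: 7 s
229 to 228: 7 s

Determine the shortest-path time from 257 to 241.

7 s

Running Dijkstra from 257:
257: 0
229: 2  (via 257)
249: 3  (via 257)
242: 5  (via 229)
215: 6  (via 249)
241: 7  (via 242)
Shortest route: 257 → 229 → 242 → 241 = 7 s.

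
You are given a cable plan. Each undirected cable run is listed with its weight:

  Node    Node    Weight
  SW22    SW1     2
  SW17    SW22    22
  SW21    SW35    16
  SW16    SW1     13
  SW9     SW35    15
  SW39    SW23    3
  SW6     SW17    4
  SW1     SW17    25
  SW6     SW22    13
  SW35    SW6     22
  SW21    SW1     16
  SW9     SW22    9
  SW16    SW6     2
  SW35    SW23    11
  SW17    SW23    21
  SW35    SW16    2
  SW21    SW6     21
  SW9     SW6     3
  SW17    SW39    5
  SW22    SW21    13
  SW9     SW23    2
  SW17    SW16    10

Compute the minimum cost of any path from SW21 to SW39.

Enumerating some paths:
SW21–SW6–SW9–SW23–SW39: 21+3+2+3 = 29
SW21–SW22–SW9–SW23–SW39: 13+9+2+3 = 27
SW21–SW35–SW16–SW6–SW9–SW23–SW39: 16+2+2+3+2+3 = 28
Cheapest is SW21–SW22–SW9–SW23–SW39 at 27.

27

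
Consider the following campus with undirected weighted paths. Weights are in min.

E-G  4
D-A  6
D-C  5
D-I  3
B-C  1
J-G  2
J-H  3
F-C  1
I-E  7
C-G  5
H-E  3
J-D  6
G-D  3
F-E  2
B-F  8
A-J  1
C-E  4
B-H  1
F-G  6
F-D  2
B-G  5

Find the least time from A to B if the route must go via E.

11 min

Shortest A→E: A → J → G → E = 7
Shortest E→B: E → F → C → B = 4
Total via E: 7 + 4 = 11 min.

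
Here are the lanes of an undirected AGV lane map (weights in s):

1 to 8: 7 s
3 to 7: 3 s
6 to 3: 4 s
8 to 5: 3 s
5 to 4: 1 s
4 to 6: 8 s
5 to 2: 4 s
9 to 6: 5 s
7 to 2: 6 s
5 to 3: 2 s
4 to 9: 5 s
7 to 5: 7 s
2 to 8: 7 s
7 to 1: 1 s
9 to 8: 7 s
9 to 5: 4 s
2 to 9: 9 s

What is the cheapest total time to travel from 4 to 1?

Candidate routes:
4 → 5 → 3 → 7 → 1: 1+2+3+1 = 7
4 → 5 → 7 → 1: 1+7+1 = 9
4 → 5 → 8 → 1: 1+3+7 = 11
The minimum is 7 s via 4 → 5 → 3 → 7 → 1.

7 s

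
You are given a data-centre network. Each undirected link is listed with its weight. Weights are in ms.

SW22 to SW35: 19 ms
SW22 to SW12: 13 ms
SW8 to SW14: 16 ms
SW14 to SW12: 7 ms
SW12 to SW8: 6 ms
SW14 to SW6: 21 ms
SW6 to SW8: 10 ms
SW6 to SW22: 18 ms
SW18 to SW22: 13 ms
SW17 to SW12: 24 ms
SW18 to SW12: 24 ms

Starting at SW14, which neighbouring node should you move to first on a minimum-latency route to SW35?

Enumerating some paths:
SW14–SW12–SW8–SW6–SW22–SW35: 7+6+10+18+19 = 60
SW14–SW8–SW12–SW22–SW35: 16+6+13+19 = 54
SW14–SW6–SW22–SW35: 21+18+19 = 58
SW14–SW12–SW22–SW35: 7+13+19 = 39
Cheapest is SW14–SW12–SW22–SW35 at 39 ms.
So from SW14 the first move is to SW12.

SW12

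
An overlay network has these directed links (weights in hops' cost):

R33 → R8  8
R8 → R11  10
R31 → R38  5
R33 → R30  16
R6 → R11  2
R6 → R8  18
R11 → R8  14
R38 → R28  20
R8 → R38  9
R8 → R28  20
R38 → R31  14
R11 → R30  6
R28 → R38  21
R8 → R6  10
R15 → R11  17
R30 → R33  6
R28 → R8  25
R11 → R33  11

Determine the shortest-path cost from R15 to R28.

Enumerating some paths:
R15–R11–R33–R8–R28: 17+11+8+20 = 56
R15–R11–R30–R33–R8–R28: 17+6+6+8+20 = 57
R15–R11–R8–R28: 17+14+20 = 51
The minimum is 51 hops' cost via R15–R11–R8–R28.

51 hops' cost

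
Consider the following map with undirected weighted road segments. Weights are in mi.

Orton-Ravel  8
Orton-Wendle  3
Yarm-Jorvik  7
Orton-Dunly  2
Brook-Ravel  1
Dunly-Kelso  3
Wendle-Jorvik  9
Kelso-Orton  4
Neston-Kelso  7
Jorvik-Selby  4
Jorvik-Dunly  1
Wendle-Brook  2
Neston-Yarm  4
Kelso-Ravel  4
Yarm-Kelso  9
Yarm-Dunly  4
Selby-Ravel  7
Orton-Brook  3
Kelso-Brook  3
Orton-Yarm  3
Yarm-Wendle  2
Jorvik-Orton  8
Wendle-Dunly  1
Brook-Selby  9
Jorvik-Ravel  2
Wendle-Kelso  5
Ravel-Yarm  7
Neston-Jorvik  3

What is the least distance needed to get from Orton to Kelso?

Compare a few routes:
Orton - Dunly - Kelso: 2+3 = 5
Orton - Kelso: 4 = 4
Orton - Brook - Kelso: 3+3 = 6
Cheapest is Orton - Kelso at 4 mi.

4 mi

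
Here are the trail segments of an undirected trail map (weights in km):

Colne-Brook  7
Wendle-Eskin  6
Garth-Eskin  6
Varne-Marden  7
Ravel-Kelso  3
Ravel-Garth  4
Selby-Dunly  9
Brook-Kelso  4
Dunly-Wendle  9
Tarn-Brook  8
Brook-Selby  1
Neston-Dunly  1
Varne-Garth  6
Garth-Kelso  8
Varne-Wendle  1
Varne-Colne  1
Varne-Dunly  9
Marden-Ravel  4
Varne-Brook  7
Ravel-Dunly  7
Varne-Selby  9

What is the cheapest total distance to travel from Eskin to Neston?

16 km

Running Dijkstra from Eskin:
Eskin: 0
Garth: 6  (via Eskin)
Wendle: 6  (via Eskin)
Varne: 7  (via Wendle)
Colne: 8  (via Varne)
Ravel: 10  (via Garth)
Kelso: 13  (via Ravel)
Brook: 14  (via Varne)
Marden: 14  (via Varne)
Selby: 15  (via Brook)
Dunly: 15  (via Wendle)
Neston: 16  (via Dunly)
Shortest route: Eskin–Wendle–Dunly–Neston = 16 km.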